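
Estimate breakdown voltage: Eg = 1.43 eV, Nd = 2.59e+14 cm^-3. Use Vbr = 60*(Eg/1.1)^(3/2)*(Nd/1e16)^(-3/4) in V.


Step 1: Eg/1.1 = 1.43/1.1 = 1.300000
Step 2: (Eg/1.1)^1.5 = 1.300000^1.5 = 1.482228
Step 3: (Nd/1e16)^(-0.75) = (0.0259)^(-0.75) = 15.489064
Step 4: Vbr = 60 * 1.482228 * 15.489064 = 1377.5 V

1377.5


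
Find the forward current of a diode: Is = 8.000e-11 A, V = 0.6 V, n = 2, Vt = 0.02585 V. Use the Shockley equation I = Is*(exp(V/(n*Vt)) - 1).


Step 1: V/(n*Vt) = 0.6/(2*0.02585) = 11.6054
Step 2: exp(11.6054) = 1.0969e+05
Step 3: I = 8.000e-11 * (1.0969e+05 - 1) = 8.78e-06 A

8.78e-06


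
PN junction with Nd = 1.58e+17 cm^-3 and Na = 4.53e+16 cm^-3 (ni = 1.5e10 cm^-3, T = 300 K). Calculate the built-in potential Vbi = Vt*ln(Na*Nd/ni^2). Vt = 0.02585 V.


Step 1: Compute Na*Nd/ni^2 = 4.53e+16 * 1.58e+17 / (1.5e10)^2 = 3.1811e+13
Step 2: ln(3.1811e+13) = 31.0908
Step 3: Vbi = 0.02585 * 31.0908 = 0.804 V

0.804


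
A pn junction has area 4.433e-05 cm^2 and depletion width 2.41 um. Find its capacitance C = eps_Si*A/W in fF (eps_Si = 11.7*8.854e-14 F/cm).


Step 1: eps_Si = 11.7 * 8.854e-14 = 1.035918e-12 F/cm
Step 2: W in cm = 2.41 * 1e-4 = 2.41e-04 cm
Step 3: C = 1.035918e-12 * 4.433e-05 / 2.41e-04 = 1.905487e-13 F
Step 4: C = 190.55 fF

190.55


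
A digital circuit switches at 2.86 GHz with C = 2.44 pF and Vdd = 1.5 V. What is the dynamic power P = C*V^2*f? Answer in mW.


Step 1: V^2 = 1.5^2 = 2.25 V^2
Step 2: P = C*V^2*f = 2.44e-12 F * 2.25 * 2.86e9 Hz
Step 3: P = 1.57014e-02 W
Step 4: P = 15.701 mW

15.701


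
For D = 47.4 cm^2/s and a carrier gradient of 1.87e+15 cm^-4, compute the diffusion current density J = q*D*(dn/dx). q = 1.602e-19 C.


Step 1: J = q * D * (dn/dx)
Step 2: J = 1.602e-19 * 47.4 * 1.87e+15
Step 3: J = 1.42e-02 A/cm^2

1.42e-02


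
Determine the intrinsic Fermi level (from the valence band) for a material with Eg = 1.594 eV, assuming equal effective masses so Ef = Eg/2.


Step 1: For an intrinsic semiconductor, the Fermi level sits at midgap.
Step 2: Ef = Eg / 2 = 1.594 / 2 = 0.797 eV

0.797


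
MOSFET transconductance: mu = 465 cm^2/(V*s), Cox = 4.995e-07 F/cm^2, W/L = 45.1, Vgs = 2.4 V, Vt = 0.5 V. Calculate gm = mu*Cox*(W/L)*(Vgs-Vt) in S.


Step 1: Vov = Vgs - Vt = 2.4 - 0.5 = 1.9 V
Step 2: gm = mu * Cox * (W/L) * Vov
Step 3: gm = 465 * 4.995e-07 * 45.1 * 1.9 = 1.99e-02 S

1.99e-02


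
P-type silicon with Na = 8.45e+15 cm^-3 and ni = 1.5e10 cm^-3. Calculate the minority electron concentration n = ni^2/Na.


Step 1: Majority hole concentration p ≈ Na = 8.45e+15 cm^-3
Step 2: n = ni^2 / Na = (1.5e10)^2 / 8.45e+15
Step 3: n = 2.66e+04 cm^-3

2.66e+04


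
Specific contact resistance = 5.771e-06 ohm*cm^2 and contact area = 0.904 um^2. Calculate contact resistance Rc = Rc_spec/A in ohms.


Step 1: Convert area to cm^2: 0.904 um^2 = 9.0400e-09 cm^2
Step 2: Rc = Rc_spec / A = 5.771e-06 / 9.0400e-09
Step 3: Rc = 6.38e+02 ohms

6.38e+02


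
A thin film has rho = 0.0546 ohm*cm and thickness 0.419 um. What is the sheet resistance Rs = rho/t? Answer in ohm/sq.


Step 1: Convert thickness to cm: t = 0.419 um = 4.1900e-05 cm
Step 2: Rs = rho / t = 0.0546 / 4.1900e-05
Step 3: Rs = 1303.1 ohm/sq

1303.1


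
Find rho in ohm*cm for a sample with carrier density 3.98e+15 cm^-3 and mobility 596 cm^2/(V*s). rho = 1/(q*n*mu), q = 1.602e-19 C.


Step 1: sigma = q * n * mu = 1.602e-19 * 3.98e+15 * 596 = 3.80007e-01 S/cm
Step 2: rho = 1 / sigma = 1 / 3.80007e-01 = 2.632 ohm*cm

2.632


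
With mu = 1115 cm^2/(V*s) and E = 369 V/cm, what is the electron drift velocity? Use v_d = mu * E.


Step 1: v_d = mu * E
Step 2: v_d = 1115 * 369 = 411435
Step 3: v_d = 4.11e+05 cm/s

4.11e+05


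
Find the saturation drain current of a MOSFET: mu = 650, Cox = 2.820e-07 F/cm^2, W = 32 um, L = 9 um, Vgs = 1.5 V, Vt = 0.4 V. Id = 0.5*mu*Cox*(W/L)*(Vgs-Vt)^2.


Step 1: Overdrive voltage Vov = Vgs - Vt = 1.5 - 0.4 = 1.1 V
Step 2: W/L = 32/9 = 3.55556
Step 3: Id = 0.5 * 650 * 2.820e-07 * 3.55556 * 1.1^2
Step 4: Id = 3.94e-04 A

3.94e-04


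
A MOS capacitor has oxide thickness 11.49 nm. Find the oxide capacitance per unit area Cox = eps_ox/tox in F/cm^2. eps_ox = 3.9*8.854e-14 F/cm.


Step 1: eps_ox = 3.9 * 8.854e-14 = 3.45306e-13 F/cm
Step 2: tox in cm = 11.49 nm * 1e-7 = 1.1490e-06 cm
Step 3: Cox = 3.45306e-13 / 1.1490e-06 = 3.01e-07 F/cm^2

3.01e-07


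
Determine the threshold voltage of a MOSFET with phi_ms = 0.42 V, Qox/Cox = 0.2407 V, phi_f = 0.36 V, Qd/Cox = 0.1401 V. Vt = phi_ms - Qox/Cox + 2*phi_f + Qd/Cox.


Step 1: Vt = phi_ms - Qox/Cox + 2*phi_f + Qd/Cox
Step 2: Vt = 0.42 - 0.2407 + 2*0.36 + 0.1401
Step 3: Vt = 0.42 - 0.2407 + 0.72 + 0.1401
Step 4: Vt = 1.0394 V

1.0394


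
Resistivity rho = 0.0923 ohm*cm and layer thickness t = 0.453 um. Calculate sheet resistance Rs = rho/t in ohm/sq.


Step 1: Convert thickness to cm: t = 0.453 um = 4.5300e-05 cm
Step 2: Rs = rho / t = 0.0923 / 4.5300e-05
Step 3: Rs = 2037.5 ohm/sq

2037.5


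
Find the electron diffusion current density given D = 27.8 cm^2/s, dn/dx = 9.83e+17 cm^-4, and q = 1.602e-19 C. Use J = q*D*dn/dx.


Step 1: J = q * D * (dn/dx)
Step 2: J = 1.602e-19 * 27.8 * 9.83e+17
Step 3: J = 4.38e+00 A/cm^2

4.38e+00


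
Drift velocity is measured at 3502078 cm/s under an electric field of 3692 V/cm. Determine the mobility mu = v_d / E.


Step 1: mu = v_d / E
Step 2: mu = 3502078 / 3692
Step 3: mu = 948.56 cm^2/(V*s)

948.56


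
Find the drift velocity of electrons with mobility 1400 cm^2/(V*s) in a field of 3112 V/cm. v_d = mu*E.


Step 1: v_d = mu * E
Step 2: v_d = 1400 * 3112 = 4356800
Step 3: v_d = 4.36e+06 cm/s

4.36e+06


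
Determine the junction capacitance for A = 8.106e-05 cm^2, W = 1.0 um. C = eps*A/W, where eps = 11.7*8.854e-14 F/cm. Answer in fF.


Step 1: eps_Si = 11.7 * 8.854e-14 = 1.035918e-12 F/cm
Step 2: W in cm = 1.0 * 1e-4 = 1.00e-04 cm
Step 3: C = 1.035918e-12 * 8.106e-05 / 1.00e-04 = 8.397151e-13 F
Step 4: C = 839.72 fF

839.72


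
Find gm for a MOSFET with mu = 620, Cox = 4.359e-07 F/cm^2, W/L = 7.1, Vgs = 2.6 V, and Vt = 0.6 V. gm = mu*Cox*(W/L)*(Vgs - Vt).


Step 1: Vov = Vgs - Vt = 2.6 - 0.6 = 2.0 V
Step 2: gm = mu * Cox * (W/L) * Vov
Step 3: gm = 620 * 4.359e-07 * 7.1 * 2.0 = 3.84e-03 S

3.84e-03


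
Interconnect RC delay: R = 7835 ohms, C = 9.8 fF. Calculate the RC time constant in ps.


Step 1: tau = R * C
Step 2: tau = 7835 * 9.8 fF = 7835 * 9.8e-15 F
Step 3: tau = 7.6783e-11 s = 76.783 ps

76.783


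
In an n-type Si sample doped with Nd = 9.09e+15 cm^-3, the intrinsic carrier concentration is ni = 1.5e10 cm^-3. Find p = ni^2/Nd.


Step 1: Since Nd >> ni, n ≈ Nd = 9.09e+15 cm^-3
Step 2: p = ni^2 / n = (1.5e10)^2 / 9.09e+15
Step 3: p = 2.25e20 / 9.09e+15 = 2.48e+04 cm^-3

2.48e+04


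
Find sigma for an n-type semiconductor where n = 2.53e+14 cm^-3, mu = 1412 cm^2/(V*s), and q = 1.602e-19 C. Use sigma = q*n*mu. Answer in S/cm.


Step 1: sigma = q * n * mu
Step 2: sigma = 1.602e-19 * 2.53e+14 * 1412
Step 3: sigma = 5.723e-02 S/cm

5.723e-02


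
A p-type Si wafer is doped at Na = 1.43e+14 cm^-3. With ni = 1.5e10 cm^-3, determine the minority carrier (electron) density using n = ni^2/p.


Step 1: Majority hole concentration p ≈ Na = 1.43e+14 cm^-3
Step 2: n = ni^2 / Na = (1.5e10)^2 / 1.43e+14
Step 3: n = 1.57e+06 cm^-3

1.57e+06


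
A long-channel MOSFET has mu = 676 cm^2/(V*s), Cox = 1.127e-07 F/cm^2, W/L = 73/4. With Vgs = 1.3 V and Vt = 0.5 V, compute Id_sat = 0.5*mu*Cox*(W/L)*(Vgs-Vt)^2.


Step 1: Overdrive voltage Vov = Vgs - Vt = 1.3 - 0.5 = 0.8 V
Step 2: W/L = 73/4 = 18.25
Step 3: Id = 0.5 * 676 * 1.127e-07 * 18.25 * 0.8^2
Step 4: Id = 4.45e-04 A

4.45e-04


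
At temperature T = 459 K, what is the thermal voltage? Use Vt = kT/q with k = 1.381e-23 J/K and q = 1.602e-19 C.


Step 1: kT = 1.381e-23 * 459 = 6.33879e-21 J
Step 2: Vt = kT/q = 6.33879e-21 / 1.602e-19
Step 3: Vt = 0.03957 V

0.03957


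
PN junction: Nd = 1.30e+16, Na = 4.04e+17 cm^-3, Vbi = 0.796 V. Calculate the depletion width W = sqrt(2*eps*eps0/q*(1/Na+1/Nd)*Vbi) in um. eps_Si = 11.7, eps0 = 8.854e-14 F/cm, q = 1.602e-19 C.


Step 1: 1/Na + 1/Nd = 1/4.04e+17 + 1/1.30e+16 = 7.93983e-17
Step 2: 2*eps*eps0/q = 2*11.7*8.854e-14/1.602e-19 = 1.293281e+07
Step 3: W^2 = 1.293281e+07 * 7.93983e-17 * 0.796 = 8.17367e-10
Step 4: W = sqrt(8.17367e-10) = 2.859e-05 cm = 0.2859 um

0.2859


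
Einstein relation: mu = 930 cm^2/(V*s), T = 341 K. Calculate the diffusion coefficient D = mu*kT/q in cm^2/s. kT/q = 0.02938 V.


Step 1: D = mu * (kT/q)
Step 2: D = 930 * 0.02938
Step 3: D = 27.32 cm^2/s

27.32


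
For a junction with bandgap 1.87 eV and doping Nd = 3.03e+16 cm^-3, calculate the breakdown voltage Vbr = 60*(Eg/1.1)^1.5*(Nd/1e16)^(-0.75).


Step 1: Eg/1.1 = 1.87/1.1 = 1.700000
Step 2: (Eg/1.1)^1.5 = 1.700000^1.5 = 2.216529
Step 3: (Nd/1e16)^(-0.75) = (3.03)^(-0.75) = 0.435430
Step 4: Vbr = 60 * 2.216529 * 0.435430 = 57.9 V

57.9


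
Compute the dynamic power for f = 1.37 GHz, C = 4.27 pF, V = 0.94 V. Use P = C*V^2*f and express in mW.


Step 1: V^2 = 0.94^2 = 0.8836 V^2
Step 2: P = C*V^2*f = 4.27e-12 F * 0.8836 * 1.37e9 Hz
Step 3: P = 5.16897164e-03 W
Step 4: P = 5.169 mW

5.169


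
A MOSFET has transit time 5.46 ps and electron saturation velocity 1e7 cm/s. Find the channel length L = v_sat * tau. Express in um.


Step 1: tau in seconds = 5.46 ps * 1e-12 = 5.4600e-12 s
Step 2: L = v_sat * tau = 1e7 * 5.4600e-12 = 5.4600e-05 cm
Step 3: L in um = 5.4600e-05 * 1e4 = 0.546 um

0.546


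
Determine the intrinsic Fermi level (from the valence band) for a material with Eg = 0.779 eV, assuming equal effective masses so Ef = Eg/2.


Step 1: For an intrinsic semiconductor, the Fermi level sits at midgap.
Step 2: Ef = Eg / 2 = 0.779 / 2 = 0.3895 eV

0.3895


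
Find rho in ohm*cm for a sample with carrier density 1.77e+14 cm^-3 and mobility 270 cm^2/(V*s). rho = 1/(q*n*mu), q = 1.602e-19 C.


Step 1: sigma = q * n * mu = 1.602e-19 * 1.77e+14 * 270 = 7.65596e-03 S/cm
Step 2: rho = 1 / sigma = 1 / 7.65596e-03 = 130.6 ohm*cm

130.6


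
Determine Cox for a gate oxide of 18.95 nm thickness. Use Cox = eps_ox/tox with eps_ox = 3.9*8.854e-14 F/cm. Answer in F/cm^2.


Step 1: eps_ox = 3.9 * 8.854e-14 = 3.45306e-13 F/cm
Step 2: tox in cm = 18.95 nm * 1e-7 = 1.8950e-06 cm
Step 3: Cox = 3.45306e-13 / 1.8950e-06 = 1.82e-07 F/cm^2

1.82e-07


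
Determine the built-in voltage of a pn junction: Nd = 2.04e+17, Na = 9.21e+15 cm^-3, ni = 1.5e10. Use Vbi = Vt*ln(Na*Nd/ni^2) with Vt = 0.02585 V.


Step 1: Compute Na*Nd/ni^2 = 9.21e+15 * 2.04e+17 / (1.5e10)^2 = 8.3504e+12
Step 2: ln(8.3504e+12) = 29.7533
Step 3: Vbi = 0.02585 * 29.7533 = 0.769 V

0.769


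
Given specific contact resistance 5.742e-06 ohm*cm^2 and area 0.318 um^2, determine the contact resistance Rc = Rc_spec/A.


Step 1: Convert area to cm^2: 0.318 um^2 = 3.1800e-09 cm^2
Step 2: Rc = Rc_spec / A = 5.742e-06 / 3.1800e-09
Step 3: Rc = 1.81e+03 ohms

1.81e+03


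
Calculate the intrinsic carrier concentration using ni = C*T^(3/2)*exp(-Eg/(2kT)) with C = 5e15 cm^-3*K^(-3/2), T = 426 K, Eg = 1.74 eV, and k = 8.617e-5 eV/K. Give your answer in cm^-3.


Step 1: Compute kT = 8.617e-5 * 426 = 0.03670842 eV
Step 2: Exponent = -Eg/(2kT) = -1.74/(2*0.03670842) = -23.70028
Step 3: T^(3/2) = 426^1.5 = 8792.54
Step 4: ni = 5e15 * 8792.54 * exp(-23.70028) = 2.24e+09 cm^-3

2.24e+09


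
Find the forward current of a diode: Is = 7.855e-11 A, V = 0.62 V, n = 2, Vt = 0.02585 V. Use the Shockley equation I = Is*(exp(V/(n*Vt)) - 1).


Step 1: V/(n*Vt) = 0.62/(2*0.02585) = 11.9923
Step 2: exp(11.9923) = 1.6151e+05
Step 3: I = 7.855e-11 * (1.6151e+05 - 1) = 1.27e-05 A

1.27e-05


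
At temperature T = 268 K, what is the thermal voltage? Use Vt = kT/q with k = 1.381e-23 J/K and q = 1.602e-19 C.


Step 1: kT = 1.381e-23 * 268 = 3.70108e-21 J
Step 2: Vt = kT/q = 3.70108e-21 / 1.602e-19
Step 3: Vt = 0.0231 V

0.0231


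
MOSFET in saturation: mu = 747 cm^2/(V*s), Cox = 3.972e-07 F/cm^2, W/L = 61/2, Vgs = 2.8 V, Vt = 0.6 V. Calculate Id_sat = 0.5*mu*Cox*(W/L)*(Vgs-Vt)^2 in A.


Step 1: Overdrive voltage Vov = Vgs - Vt = 2.8 - 0.6 = 2.2 V
Step 2: W/L = 61/2 = 30.5
Step 3: Id = 0.5 * 747 * 3.972e-07 * 30.5 * 2.2^2
Step 4: Id = 2.19e-02 A

2.19e-02


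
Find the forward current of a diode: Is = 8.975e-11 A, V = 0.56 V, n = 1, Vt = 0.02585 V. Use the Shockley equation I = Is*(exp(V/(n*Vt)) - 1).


Step 1: V/(n*Vt) = 0.56/(1*0.02585) = 21.6634
Step 2: exp(21.6634) = 2.5603e+09
Step 3: I = 8.975e-11 * (2.5603e+09 - 1) = 2.30e-01 A

2.30e-01


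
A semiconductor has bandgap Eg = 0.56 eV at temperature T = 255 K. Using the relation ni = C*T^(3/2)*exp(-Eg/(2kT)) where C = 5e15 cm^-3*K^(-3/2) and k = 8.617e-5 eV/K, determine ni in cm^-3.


Step 1: Compute kT = 8.617e-5 * 255 = 0.02197335 eV
Step 2: Exponent = -Eg/(2kT) = -0.56/(2*0.02197335) = -12.74271
Step 3: T^(3/2) = 255^1.5 = 4072.02
Step 4: ni = 5e15 * 4072.02 * exp(-12.74271) = 5.95e+13 cm^-3

5.95e+13


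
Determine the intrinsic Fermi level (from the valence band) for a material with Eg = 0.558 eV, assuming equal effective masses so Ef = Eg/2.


Step 1: For an intrinsic semiconductor, the Fermi level sits at midgap.
Step 2: Ef = Eg / 2 = 0.558 / 2 = 0.279 eV

0.279


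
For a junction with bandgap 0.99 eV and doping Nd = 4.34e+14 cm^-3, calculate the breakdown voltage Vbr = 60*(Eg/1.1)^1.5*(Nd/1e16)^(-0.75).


Step 1: Eg/1.1 = 0.99/1.1 = 0.900000
Step 2: (Eg/1.1)^1.5 = 0.900000^1.5 = 0.853815
Step 3: (Nd/1e16)^(-0.75) = (0.0434)^(-0.75) = 10.516778
Step 4: Vbr = 60 * 0.853815 * 10.516778 = 538.8 V

538.8


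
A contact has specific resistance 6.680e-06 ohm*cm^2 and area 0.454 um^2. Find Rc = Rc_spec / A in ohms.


Step 1: Convert area to cm^2: 0.454 um^2 = 4.5400e-09 cm^2
Step 2: Rc = Rc_spec / A = 6.680e-06 / 4.5400e-09
Step 3: Rc = 1.47e+03 ohms

1.47e+03


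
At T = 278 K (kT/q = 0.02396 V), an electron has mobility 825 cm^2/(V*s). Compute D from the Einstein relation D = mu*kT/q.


Step 1: D = mu * (kT/q)
Step 2: D = 825 * 0.02396
Step 3: D = 19.77 cm^2/s

19.77


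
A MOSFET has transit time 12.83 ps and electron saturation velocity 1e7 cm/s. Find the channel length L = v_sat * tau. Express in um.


Step 1: tau in seconds = 12.83 ps * 1e-12 = 1.2830e-11 s
Step 2: L = v_sat * tau = 1e7 * 1.2830e-11 = 1.2830e-04 cm
Step 3: L in um = 1.2830e-04 * 1e4 = 1.283 um

1.283


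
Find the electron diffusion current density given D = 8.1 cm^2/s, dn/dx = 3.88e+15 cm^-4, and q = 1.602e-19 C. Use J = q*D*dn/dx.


Step 1: J = q * D * (dn/dx)
Step 2: J = 1.602e-19 * 8.1 * 3.88e+15
Step 3: J = 5.03e-03 A/cm^2

5.03e-03


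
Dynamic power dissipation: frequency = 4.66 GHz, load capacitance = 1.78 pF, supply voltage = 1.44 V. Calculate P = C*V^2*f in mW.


Step 1: V^2 = 1.44^2 = 2.0736 V^2
Step 2: P = C*V^2*f = 1.78e-12 F * 2.0736 * 4.66e9 Hz
Step 3: P = 1.720009728e-02 W
Step 4: P = 17.2 mW

17.2


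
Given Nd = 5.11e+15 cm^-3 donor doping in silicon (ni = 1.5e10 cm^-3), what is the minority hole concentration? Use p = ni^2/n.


Step 1: Since Nd >> ni, n ≈ Nd = 5.11e+15 cm^-3
Step 2: p = ni^2 / n = (1.5e10)^2 / 5.11e+15
Step 3: p = 2.25e20 / 5.11e+15 = 4.40e+04 cm^-3

4.40e+04


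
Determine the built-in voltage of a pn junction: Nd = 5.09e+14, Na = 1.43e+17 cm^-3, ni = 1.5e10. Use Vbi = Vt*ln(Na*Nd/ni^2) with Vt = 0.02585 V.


Step 1: Compute Na*Nd/ni^2 = 1.43e+17 * 5.09e+14 / (1.5e10)^2 = 3.2350e+11
Step 2: ln(3.2350e+11) = 26.5025
Step 3: Vbi = 0.02585 * 26.5025 = 0.685 V

0.685


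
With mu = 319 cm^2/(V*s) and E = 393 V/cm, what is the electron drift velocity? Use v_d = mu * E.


Step 1: v_d = mu * E
Step 2: v_d = 319 * 393 = 125367
Step 3: v_d = 1.25e+05 cm/s

1.25e+05


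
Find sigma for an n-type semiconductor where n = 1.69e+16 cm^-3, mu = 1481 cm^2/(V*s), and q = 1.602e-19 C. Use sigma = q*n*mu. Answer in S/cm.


Step 1: sigma = q * n * mu
Step 2: sigma = 1.602e-19 * 1.69e+16 * 1481
Step 3: sigma = 4.010e+00 S/cm

4.010e+00


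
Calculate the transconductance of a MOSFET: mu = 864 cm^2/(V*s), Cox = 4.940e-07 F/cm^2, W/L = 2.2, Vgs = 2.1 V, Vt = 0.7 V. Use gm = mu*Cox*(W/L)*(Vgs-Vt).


Step 1: Vov = Vgs - Vt = 2.1 - 0.7 = 1.4 V
Step 2: gm = mu * Cox * (W/L) * Vov
Step 3: gm = 864 * 4.940e-07 * 2.2 * 1.4 = 1.31e-03 S

1.31e-03


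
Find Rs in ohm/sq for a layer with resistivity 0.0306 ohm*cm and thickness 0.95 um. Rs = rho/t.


Step 1: Convert thickness to cm: t = 0.95 um = 9.5000e-05 cm
Step 2: Rs = rho / t = 0.0306 / 9.5000e-05
Step 3: Rs = 322.1 ohm/sq

322.1


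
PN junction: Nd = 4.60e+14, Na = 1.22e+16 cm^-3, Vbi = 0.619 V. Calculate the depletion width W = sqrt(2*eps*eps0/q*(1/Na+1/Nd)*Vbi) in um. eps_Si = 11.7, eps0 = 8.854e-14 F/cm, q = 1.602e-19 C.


Step 1: 1/Na + 1/Nd = 1/1.22e+16 + 1/4.60e+14 = 2.25588e-15
Step 2: 2*eps*eps0/q = 2*11.7*8.854e-14/1.602e-19 = 1.293281e+07
Step 3: W^2 = 1.293281e+07 * 2.25588e-15 * 0.619 = 1.80592e-08
Step 4: W = sqrt(1.80592e-08) = 1.344e-04 cm = 1.344 um

1.344


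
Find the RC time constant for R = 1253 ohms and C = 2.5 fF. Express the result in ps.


Step 1: tau = R * C
Step 2: tau = 1253 * 2.5 fF = 1253 * 2.5e-15 F
Step 3: tau = 3.1325e-12 s = 3.1325 ps

3.1325


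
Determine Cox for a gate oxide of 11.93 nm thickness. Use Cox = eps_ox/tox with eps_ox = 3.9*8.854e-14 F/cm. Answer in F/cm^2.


Step 1: eps_ox = 3.9 * 8.854e-14 = 3.45306e-13 F/cm
Step 2: tox in cm = 11.93 nm * 1e-7 = 1.1930e-06 cm
Step 3: Cox = 3.45306e-13 / 1.1930e-06 = 2.89e-07 F/cm^2

2.89e-07


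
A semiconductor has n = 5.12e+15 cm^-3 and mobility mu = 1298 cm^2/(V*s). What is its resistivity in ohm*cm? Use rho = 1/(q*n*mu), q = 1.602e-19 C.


Step 1: sigma = q * n * mu = 1.602e-19 * 5.12e+15 * 1298 = 1.06465e+00 S/cm
Step 2: rho = 1 / sigma = 1 / 1.06465e+00 = 0.9393 ohm*cm

0.9393


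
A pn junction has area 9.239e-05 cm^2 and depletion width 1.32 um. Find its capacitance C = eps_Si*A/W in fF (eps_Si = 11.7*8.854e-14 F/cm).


Step 1: eps_Si = 11.7 * 8.854e-14 = 1.035918e-12 F/cm
Step 2: W in cm = 1.32 * 1e-4 = 1.32e-04 cm
Step 3: C = 1.035918e-12 * 9.239e-05 / 1.32e-04 = 7.250641e-13 F
Step 4: C = 725.06 fF

725.06


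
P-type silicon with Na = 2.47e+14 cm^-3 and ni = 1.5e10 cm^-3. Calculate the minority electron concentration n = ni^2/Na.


Step 1: Majority hole concentration p ≈ Na = 2.47e+14 cm^-3
Step 2: n = ni^2 / Na = (1.5e10)^2 / 2.47e+14
Step 3: n = 9.11e+05 cm^-3

9.11e+05


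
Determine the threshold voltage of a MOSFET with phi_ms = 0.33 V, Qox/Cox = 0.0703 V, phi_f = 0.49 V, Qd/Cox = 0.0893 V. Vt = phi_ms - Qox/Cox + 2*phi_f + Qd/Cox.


Step 1: Vt = phi_ms - Qox/Cox + 2*phi_f + Qd/Cox
Step 2: Vt = 0.33 - 0.0703 + 2*0.49 + 0.0893
Step 3: Vt = 0.33 - 0.0703 + 0.98 + 0.0893
Step 4: Vt = 1.329 V

1.329


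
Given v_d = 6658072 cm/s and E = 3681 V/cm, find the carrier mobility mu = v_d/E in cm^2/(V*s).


Step 1: mu = v_d / E
Step 2: mu = 6658072 / 3681
Step 3: mu = 1808.77 cm^2/(V*s)

1808.77


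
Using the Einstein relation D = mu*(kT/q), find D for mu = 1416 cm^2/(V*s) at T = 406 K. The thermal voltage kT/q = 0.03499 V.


Step 1: D = mu * (kT/q)
Step 2: D = 1416 * 0.03499
Step 3: D = 49.55 cm^2/s

49.55


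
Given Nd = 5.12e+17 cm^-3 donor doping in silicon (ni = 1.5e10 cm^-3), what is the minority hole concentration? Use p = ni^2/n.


Step 1: Since Nd >> ni, n ≈ Nd = 5.12e+17 cm^-3
Step 2: p = ni^2 / n = (1.5e10)^2 / 5.12e+17
Step 3: p = 2.25e20 / 5.12e+17 = 4.39e+02 cm^-3

4.39e+02


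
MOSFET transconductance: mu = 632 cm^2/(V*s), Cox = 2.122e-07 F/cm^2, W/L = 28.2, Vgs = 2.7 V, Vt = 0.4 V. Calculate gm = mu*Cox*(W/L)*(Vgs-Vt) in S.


Step 1: Vov = Vgs - Vt = 2.7 - 0.4 = 2.3 V
Step 2: gm = mu * Cox * (W/L) * Vov
Step 3: gm = 632 * 2.122e-07 * 28.2 * 2.3 = 8.70e-03 S

8.70e-03


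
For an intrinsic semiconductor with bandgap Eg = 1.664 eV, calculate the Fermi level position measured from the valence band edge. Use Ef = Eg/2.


Step 1: For an intrinsic semiconductor, the Fermi level sits at midgap.
Step 2: Ef = Eg / 2 = 1.664 / 2 = 0.832 eV

0.832


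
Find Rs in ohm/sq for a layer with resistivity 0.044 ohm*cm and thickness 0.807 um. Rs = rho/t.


Step 1: Convert thickness to cm: t = 0.807 um = 8.0700e-05 cm
Step 2: Rs = rho / t = 0.044 / 8.0700e-05
Step 3: Rs = 545.2 ohm/sq

545.2


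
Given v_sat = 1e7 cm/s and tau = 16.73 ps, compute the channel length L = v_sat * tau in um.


Step 1: tau in seconds = 16.73 ps * 1e-12 = 1.6730e-11 s
Step 2: L = v_sat * tau = 1e7 * 1.6730e-11 = 1.6730e-04 cm
Step 3: L in um = 1.6730e-04 * 1e4 = 1.673 um

1.673


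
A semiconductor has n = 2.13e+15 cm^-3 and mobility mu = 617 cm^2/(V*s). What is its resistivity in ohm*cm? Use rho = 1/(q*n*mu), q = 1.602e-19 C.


Step 1: sigma = q * n * mu = 1.602e-19 * 2.13e+15 * 617 = 2.10536e-01 S/cm
Step 2: rho = 1 / sigma = 1 / 2.10536e-01 = 4.75 ohm*cm

4.75


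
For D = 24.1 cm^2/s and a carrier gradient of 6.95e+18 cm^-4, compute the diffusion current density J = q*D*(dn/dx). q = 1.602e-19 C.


Step 1: J = q * D * (dn/dx)
Step 2: J = 1.602e-19 * 24.1 * 6.95e+18
Step 3: J = 2.68e+01 A/cm^2

2.68e+01


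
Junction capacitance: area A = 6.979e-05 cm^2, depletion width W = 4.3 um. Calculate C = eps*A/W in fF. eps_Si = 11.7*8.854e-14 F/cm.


Step 1: eps_Si = 11.7 * 8.854e-14 = 1.035918e-12 F/cm
Step 2: W in cm = 4.3 * 1e-4 = 4.30e-04 cm
Step 3: C = 1.035918e-12 * 6.979e-05 / 4.30e-04 = 1.681319e-13 F
Step 4: C = 168.13 fF

168.13


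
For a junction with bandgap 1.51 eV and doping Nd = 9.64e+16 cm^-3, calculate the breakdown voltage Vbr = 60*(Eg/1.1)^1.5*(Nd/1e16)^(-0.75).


Step 1: Eg/1.1 = 1.51/1.1 = 1.372727
Step 2: (Eg/1.1)^1.5 = 1.372727^1.5 = 1.608334
Step 3: (Nd/1e16)^(-0.75) = (9.64)^(-0.75) = 0.182786
Step 4: Vbr = 60 * 1.608334 * 0.182786 = 17.6 V

17.6


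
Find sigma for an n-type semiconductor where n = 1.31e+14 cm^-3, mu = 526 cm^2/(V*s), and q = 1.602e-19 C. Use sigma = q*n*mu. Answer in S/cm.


Step 1: sigma = q * n * mu
Step 2: sigma = 1.602e-19 * 1.31e+14 * 526
Step 3: sigma = 1.104e-02 S/cm

1.104e-02


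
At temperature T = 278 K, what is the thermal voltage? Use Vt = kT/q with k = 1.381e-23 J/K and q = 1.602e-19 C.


Step 1: kT = 1.381e-23 * 278 = 3.83918e-21 J
Step 2: Vt = kT/q = 3.83918e-21 / 1.602e-19
Step 3: Vt = 0.02396 V

0.02396


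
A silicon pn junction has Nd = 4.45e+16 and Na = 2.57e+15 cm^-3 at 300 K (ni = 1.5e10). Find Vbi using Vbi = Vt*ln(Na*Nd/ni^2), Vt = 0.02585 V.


Step 1: Compute Na*Nd/ni^2 = 2.57e+15 * 4.45e+16 / (1.5e10)^2 = 5.0829e+11
Step 2: ln(5.0829e+11) = 26.9543
Step 3: Vbi = 0.02585 * 26.9543 = 0.697 V

0.697


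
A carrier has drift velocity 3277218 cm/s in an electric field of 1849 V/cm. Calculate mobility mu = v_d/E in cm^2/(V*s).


Step 1: mu = v_d / E
Step 2: mu = 3277218 / 1849
Step 3: mu = 1772.43 cm^2/(V*s)

1772.43


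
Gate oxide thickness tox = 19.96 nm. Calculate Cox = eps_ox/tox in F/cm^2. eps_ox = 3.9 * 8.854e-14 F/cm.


Step 1: eps_ox = 3.9 * 8.854e-14 = 3.45306e-13 F/cm
Step 2: tox in cm = 19.96 nm * 1e-7 = 1.9960e-06 cm
Step 3: Cox = 3.45306e-13 / 1.9960e-06 = 1.73e-07 F/cm^2

1.73e-07


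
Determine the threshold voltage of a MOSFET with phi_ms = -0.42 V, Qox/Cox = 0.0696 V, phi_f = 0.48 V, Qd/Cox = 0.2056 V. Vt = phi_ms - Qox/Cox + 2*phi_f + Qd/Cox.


Step 1: Vt = phi_ms - Qox/Cox + 2*phi_f + Qd/Cox
Step 2: Vt = -0.42 - 0.0696 + 2*0.48 + 0.2056
Step 3: Vt = -0.42 - 0.0696 + 0.96 + 0.2056
Step 4: Vt = 0.676 V

0.676


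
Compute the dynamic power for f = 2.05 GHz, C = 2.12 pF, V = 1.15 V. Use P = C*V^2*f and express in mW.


Step 1: V^2 = 1.15^2 = 1.3225 V^2
Step 2: P = C*V^2*f = 2.12e-12 F * 1.3225 * 2.05e9 Hz
Step 3: P = 5.747585e-03 W
Step 4: P = 5.748 mW

5.748


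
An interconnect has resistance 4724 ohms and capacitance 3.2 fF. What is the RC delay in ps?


Step 1: tau = R * C
Step 2: tau = 4724 * 3.2 fF = 4724 * 3.2e-15 F
Step 3: tau = 1.51168e-11 s = 15.1168 ps

15.1168


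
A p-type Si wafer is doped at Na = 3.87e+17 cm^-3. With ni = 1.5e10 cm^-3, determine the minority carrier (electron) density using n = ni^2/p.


Step 1: Majority hole concentration p ≈ Na = 3.87e+17 cm^-3
Step 2: n = ni^2 / Na = (1.5e10)^2 / 3.87e+17
Step 3: n = 5.81e+02 cm^-3

5.81e+02


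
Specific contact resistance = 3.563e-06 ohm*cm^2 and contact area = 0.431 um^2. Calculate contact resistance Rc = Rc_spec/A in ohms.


Step 1: Convert area to cm^2: 0.431 um^2 = 4.3100e-09 cm^2
Step 2: Rc = Rc_spec / A = 3.563e-06 / 4.3100e-09
Step 3: Rc = 8.27e+02 ohms

8.27e+02


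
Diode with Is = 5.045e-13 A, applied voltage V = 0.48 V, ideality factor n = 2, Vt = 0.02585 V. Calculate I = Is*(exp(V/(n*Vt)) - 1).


Step 1: V/(n*Vt) = 0.48/(2*0.02585) = 9.2843
Step 2: exp(9.2843) = 1.0768e+04
Step 3: I = 5.045e-13 * (1.0768e+04 - 1) = 5.43e-09 A

5.43e-09


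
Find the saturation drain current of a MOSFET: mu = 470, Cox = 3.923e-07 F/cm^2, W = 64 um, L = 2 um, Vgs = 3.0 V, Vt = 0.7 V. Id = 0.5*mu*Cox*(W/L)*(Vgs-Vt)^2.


Step 1: Overdrive voltage Vov = Vgs - Vt = 3.0 - 0.7 = 2.3 V
Step 2: W/L = 64/2 = 32
Step 3: Id = 0.5 * 470 * 3.923e-07 * 32 * 2.3^2
Step 4: Id = 1.56e-02 A

1.56e-02


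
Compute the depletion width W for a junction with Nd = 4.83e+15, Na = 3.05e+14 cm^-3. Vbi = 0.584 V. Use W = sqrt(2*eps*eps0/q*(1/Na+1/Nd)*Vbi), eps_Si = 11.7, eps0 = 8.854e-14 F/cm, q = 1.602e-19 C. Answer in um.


Step 1: 1/Na + 1/Nd = 1/3.05e+14 + 1/4.83e+15 = 3.48573e-15
Step 2: 2*eps*eps0/q = 2*11.7*8.854e-14/1.602e-19 = 1.293281e+07
Step 3: W^2 = 1.293281e+07 * 3.48573e-15 * 0.584 = 2.63269e-08
Step 4: W = sqrt(2.63269e-08) = 1.623e-04 cm = 1.623 um

1.623


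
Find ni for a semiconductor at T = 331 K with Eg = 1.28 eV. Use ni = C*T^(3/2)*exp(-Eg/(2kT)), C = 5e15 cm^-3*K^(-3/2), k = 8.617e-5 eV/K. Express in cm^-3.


Step 1: Compute kT = 8.617e-5 * 331 = 0.02852227 eV
Step 2: Exponent = -Eg/(2kT) = -1.28/(2*0.02852227) = -22.43861
Step 3: T^(3/2) = 331^1.5 = 6022.02
Step 4: ni = 5e15 * 6022.02 * exp(-22.43861) = 5.42e+09 cm^-3

5.42e+09


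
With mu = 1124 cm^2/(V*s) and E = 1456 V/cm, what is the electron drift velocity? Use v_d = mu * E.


Step 1: v_d = mu * E
Step 2: v_d = 1124 * 1456 = 1636544
Step 3: v_d = 1.64e+06 cm/s

1.64e+06


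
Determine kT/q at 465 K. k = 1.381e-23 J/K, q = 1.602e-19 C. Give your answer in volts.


Step 1: kT = 1.381e-23 * 465 = 6.42165e-21 J
Step 2: Vt = kT/q = 6.42165e-21 / 1.602e-19
Step 3: Vt = 0.04009 V

0.04009


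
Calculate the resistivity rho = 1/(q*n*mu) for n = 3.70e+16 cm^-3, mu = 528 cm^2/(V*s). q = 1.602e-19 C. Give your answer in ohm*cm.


Step 1: sigma = q * n * mu = 1.602e-19 * 3.70e+16 * 528 = 3.12967e+00 S/cm
Step 2: rho = 1 / sigma = 1 / 3.12967e+00 = 0.3195 ohm*cm

0.3195


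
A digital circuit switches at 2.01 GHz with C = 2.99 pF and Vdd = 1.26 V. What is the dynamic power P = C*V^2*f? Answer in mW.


Step 1: V^2 = 1.26^2 = 1.5876 V^2
Step 2: P = C*V^2*f = 2.99e-12 F * 1.5876 * 2.01e9 Hz
Step 3: P = 9.54131724e-03 W
Step 4: P = 9.541 mW

9.541


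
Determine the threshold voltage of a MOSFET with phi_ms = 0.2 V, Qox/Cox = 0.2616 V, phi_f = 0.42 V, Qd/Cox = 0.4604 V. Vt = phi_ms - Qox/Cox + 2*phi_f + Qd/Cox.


Step 1: Vt = phi_ms - Qox/Cox + 2*phi_f + Qd/Cox
Step 2: Vt = 0.2 - 0.2616 + 2*0.42 + 0.4604
Step 3: Vt = 0.2 - 0.2616 + 0.84 + 0.4604
Step 4: Vt = 1.2388 V

1.2388


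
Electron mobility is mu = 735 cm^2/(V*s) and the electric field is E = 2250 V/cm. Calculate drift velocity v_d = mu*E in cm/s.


Step 1: v_d = mu * E
Step 2: v_d = 735 * 2250 = 1653750
Step 3: v_d = 1.65e+06 cm/s

1.65e+06


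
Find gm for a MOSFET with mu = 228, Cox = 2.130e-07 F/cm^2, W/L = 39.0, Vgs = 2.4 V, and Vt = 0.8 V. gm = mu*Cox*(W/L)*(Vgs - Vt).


Step 1: Vov = Vgs - Vt = 2.4 - 0.8 = 1.6 V
Step 2: gm = mu * Cox * (W/L) * Vov
Step 3: gm = 228 * 2.130e-07 * 39.0 * 1.6 = 3.03e-03 S

3.03e-03


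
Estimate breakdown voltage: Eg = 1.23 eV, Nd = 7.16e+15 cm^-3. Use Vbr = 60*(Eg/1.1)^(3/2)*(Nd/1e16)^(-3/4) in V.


Step 1: Eg/1.1 = 1.23/1.1 = 1.118182
Step 2: (Eg/1.1)^1.5 = 1.118182^1.5 = 1.182412
Step 3: (Nd/1e16)^(-0.75) = (0.716)^(-0.75) = 1.284740
Step 4: Vbr = 60 * 1.182412 * 1.284740 = 91.1 V

91.1


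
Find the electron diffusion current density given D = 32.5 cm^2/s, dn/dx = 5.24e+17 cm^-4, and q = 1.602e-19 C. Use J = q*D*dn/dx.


Step 1: J = q * D * (dn/dx)
Step 2: J = 1.602e-19 * 32.5 * 5.24e+17
Step 3: J = 2.73e+00 A/cm^2

2.73e+00


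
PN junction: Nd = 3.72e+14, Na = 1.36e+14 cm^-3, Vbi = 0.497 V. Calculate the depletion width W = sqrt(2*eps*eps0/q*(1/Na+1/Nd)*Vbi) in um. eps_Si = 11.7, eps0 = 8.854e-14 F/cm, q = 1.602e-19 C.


Step 1: 1/Na + 1/Nd = 1/1.36e+14 + 1/3.72e+14 = 1.00411e-14
Step 2: 2*eps*eps0/q = 2*11.7*8.854e-14/1.602e-19 = 1.293281e+07
Step 3: W^2 = 1.293281e+07 * 1.00411e-14 * 0.497 = 6.45402e-08
Step 4: W = sqrt(6.45402e-08) = 2.540e-04 cm = 2.54 um

2.54


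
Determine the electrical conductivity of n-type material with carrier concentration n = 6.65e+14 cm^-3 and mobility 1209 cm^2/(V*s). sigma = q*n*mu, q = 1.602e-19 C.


Step 1: sigma = q * n * mu
Step 2: sigma = 1.602e-19 * 6.65e+14 * 1209
Step 3: sigma = 1.288e-01 S/cm

1.288e-01


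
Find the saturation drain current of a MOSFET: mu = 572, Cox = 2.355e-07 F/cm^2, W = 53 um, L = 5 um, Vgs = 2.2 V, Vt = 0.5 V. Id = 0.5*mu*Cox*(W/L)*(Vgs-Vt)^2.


Step 1: Overdrive voltage Vov = Vgs - Vt = 2.2 - 0.5 = 1.7 V
Step 2: W/L = 53/5 = 10.6
Step 3: Id = 0.5 * 572 * 2.355e-07 * 10.6 * 1.7^2
Step 4: Id = 2.06e-03 A

2.06e-03


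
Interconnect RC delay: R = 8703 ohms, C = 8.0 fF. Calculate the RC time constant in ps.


Step 1: tau = R * C
Step 2: tau = 8703 * 8.0 fF = 8703 * 8.0e-15 F
Step 3: tau = 6.9624e-11 s = 69.624 ps

69.624


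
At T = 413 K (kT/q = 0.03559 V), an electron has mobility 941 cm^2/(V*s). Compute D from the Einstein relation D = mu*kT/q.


Step 1: D = mu * (kT/q)
Step 2: D = 941 * 0.03559
Step 3: D = 33.49 cm^2/s

33.49


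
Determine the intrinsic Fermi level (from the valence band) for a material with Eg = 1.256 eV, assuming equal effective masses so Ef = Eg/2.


Step 1: For an intrinsic semiconductor, the Fermi level sits at midgap.
Step 2: Ef = Eg / 2 = 1.256 / 2 = 0.628 eV

0.628


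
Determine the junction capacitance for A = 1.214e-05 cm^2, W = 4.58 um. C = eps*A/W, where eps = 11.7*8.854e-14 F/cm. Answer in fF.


Step 1: eps_Si = 11.7 * 8.854e-14 = 1.035918e-12 F/cm
Step 2: W in cm = 4.58 * 1e-4 = 4.58e-04 cm
Step 3: C = 1.035918e-12 * 1.214e-05 / 4.58e-04 = 2.745861e-14 F
Step 4: C = 27.46 fF

27.46


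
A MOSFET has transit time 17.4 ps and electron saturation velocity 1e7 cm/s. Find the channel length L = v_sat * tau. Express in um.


Step 1: tau in seconds = 17.4 ps * 1e-12 = 1.7400e-11 s
Step 2: L = v_sat * tau = 1e7 * 1.7400e-11 = 1.7400e-04 cm
Step 3: L in um = 1.7400e-04 * 1e4 = 1.74 um

1.74


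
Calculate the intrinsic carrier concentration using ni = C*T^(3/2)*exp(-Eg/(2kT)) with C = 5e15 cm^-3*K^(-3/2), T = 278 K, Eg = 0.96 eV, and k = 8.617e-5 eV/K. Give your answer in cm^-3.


Step 1: Compute kT = 8.617e-5 * 278 = 0.02395526 eV
Step 2: Exponent = -Eg/(2kT) = -0.96/(2*0.02395526) = -20.03735
Step 3: T^(3/2) = 278^1.5 = 4635.19
Step 4: ni = 5e15 * 4635.19 * exp(-20.03735) = 4.60e+10 cm^-3

4.60e+10


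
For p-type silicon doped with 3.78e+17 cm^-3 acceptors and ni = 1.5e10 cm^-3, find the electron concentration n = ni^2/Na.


Step 1: Majority hole concentration p ≈ Na = 3.78e+17 cm^-3
Step 2: n = ni^2 / Na = (1.5e10)^2 / 3.78e+17
Step 3: n = 5.95e+02 cm^-3

5.95e+02


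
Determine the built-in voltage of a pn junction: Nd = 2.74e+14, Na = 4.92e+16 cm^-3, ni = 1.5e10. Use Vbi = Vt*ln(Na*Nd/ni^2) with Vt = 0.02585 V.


Step 1: Compute Na*Nd/ni^2 = 4.92e+16 * 2.74e+14 / (1.5e10)^2 = 5.9915e+10
Step 2: ln(5.9915e+10) = 24.8162
Step 3: Vbi = 0.02585 * 24.8162 = 0.641 V

0.641


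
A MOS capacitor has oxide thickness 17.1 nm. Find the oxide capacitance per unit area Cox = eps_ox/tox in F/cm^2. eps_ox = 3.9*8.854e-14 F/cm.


Step 1: eps_ox = 3.9 * 8.854e-14 = 3.45306e-13 F/cm
Step 2: tox in cm = 17.1 nm * 1e-7 = 1.7100e-06 cm
Step 3: Cox = 3.45306e-13 / 1.7100e-06 = 2.02e-07 F/cm^2

2.02e-07


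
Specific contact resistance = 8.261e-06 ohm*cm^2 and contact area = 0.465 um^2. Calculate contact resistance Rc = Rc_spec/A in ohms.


Step 1: Convert area to cm^2: 0.465 um^2 = 4.6500e-09 cm^2
Step 2: Rc = Rc_spec / A = 8.261e-06 / 4.6500e-09
Step 3: Rc = 1.78e+03 ohms

1.78e+03


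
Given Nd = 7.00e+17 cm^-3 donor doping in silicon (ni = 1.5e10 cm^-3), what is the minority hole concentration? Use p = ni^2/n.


Step 1: Since Nd >> ni, n ≈ Nd = 7.00e+17 cm^-3
Step 2: p = ni^2 / n = (1.5e10)^2 / 7.00e+17
Step 3: p = 2.25e20 / 7.00e+17 = 3.21e+02 cm^-3

3.21e+02


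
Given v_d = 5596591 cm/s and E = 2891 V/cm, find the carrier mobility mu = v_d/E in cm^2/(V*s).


Step 1: mu = v_d / E
Step 2: mu = 5596591 / 2891
Step 3: mu = 1935.87 cm^2/(V*s)

1935.87


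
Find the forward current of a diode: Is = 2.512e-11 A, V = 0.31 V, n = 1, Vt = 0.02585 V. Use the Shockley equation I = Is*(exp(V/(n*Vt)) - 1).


Step 1: V/(n*Vt) = 0.31/(1*0.02585) = 11.9923
Step 2: exp(11.9923) = 1.6151e+05
Step 3: I = 2.512e-11 * (1.6151e+05 - 1) = 4.06e-06 A

4.06e-06


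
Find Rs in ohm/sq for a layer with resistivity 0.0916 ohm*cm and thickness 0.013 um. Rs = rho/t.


Step 1: Convert thickness to cm: t = 0.013 um = 1.3000e-06 cm
Step 2: Rs = rho / t = 0.0916 / 1.3000e-06
Step 3: Rs = 70461.5 ohm/sq

70461.5


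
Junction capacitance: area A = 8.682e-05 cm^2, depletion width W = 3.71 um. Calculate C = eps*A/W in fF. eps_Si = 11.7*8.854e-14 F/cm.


Step 1: eps_Si = 11.7 * 8.854e-14 = 1.035918e-12 F/cm
Step 2: W in cm = 3.71 * 1e-4 = 3.71e-04 cm
Step 3: C = 1.035918e-12 * 8.682e-05 / 3.71e-04 = 2.424216e-13 F
Step 4: C = 242.42 fF

242.42


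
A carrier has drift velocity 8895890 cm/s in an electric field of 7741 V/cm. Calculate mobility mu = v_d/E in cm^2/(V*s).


Step 1: mu = v_d / E
Step 2: mu = 8895890 / 7741
Step 3: mu = 1149.19 cm^2/(V*s)

1149.19


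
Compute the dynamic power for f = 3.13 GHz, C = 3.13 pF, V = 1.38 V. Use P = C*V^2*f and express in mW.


Step 1: V^2 = 1.38^2 = 1.9044 V^2
Step 2: P = C*V^2*f = 3.13e-12 F * 1.9044 * 3.13e9 Hz
Step 3: P = 1.865721636e-02 W
Step 4: P = 18.657 mW

18.657


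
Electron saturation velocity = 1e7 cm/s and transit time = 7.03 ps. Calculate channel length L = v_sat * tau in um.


Step 1: tau in seconds = 7.03 ps * 1e-12 = 7.0300e-12 s
Step 2: L = v_sat * tau = 1e7 * 7.0300e-12 = 7.0300e-05 cm
Step 3: L in um = 7.0300e-05 * 1e4 = 0.703 um

0.703


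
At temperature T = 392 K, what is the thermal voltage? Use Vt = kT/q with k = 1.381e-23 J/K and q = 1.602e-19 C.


Step 1: kT = 1.381e-23 * 392 = 5.41352e-21 J
Step 2: Vt = kT/q = 5.41352e-21 / 1.602e-19
Step 3: Vt = 0.03379 V

0.03379


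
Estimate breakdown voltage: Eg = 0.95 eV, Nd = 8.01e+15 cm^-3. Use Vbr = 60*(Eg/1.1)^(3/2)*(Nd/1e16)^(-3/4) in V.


Step 1: Eg/1.1 = 0.95/1.1 = 0.863636
Step 2: (Eg/1.1)^1.5 = 0.863636^1.5 = 0.802594
Step 3: (Nd/1e16)^(-0.75) = (0.801)^(-0.75) = 1.181070
Step 4: Vbr = 60 * 0.802594 * 1.181070 = 56.9 V

56.9


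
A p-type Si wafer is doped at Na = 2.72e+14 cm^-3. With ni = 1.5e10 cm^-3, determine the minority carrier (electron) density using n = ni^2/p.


Step 1: Majority hole concentration p ≈ Na = 2.72e+14 cm^-3
Step 2: n = ni^2 / Na = (1.5e10)^2 / 2.72e+14
Step 3: n = 8.27e+05 cm^-3

8.27e+05


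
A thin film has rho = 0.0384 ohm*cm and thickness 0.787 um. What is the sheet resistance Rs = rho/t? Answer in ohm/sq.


Step 1: Convert thickness to cm: t = 0.787 um = 7.8700e-05 cm
Step 2: Rs = rho / t = 0.0384 / 7.8700e-05
Step 3: Rs = 487.9 ohm/sq

487.9


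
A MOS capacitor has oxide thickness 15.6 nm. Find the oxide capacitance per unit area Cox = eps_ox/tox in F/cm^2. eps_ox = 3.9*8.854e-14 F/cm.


Step 1: eps_ox = 3.9 * 8.854e-14 = 3.45306e-13 F/cm
Step 2: tox in cm = 15.6 nm * 1e-7 = 1.5600e-06 cm
Step 3: Cox = 3.45306e-13 / 1.5600e-06 = 2.21e-07 F/cm^2

2.21e-07


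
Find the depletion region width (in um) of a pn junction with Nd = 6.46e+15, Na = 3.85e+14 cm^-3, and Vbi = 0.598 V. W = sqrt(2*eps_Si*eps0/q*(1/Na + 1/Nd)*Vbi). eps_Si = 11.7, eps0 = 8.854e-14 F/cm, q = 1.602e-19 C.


Step 1: 1/Na + 1/Nd = 1/3.85e+14 + 1/6.46e+15 = 2.75220e-15
Step 2: 2*eps*eps0/q = 2*11.7*8.854e-14/1.602e-19 = 1.293281e+07
Step 3: W^2 = 1.293281e+07 * 2.75220e-15 * 0.598 = 2.12850e-08
Step 4: W = sqrt(2.12850e-08) = 1.459e-04 cm = 1.459 um

1.459


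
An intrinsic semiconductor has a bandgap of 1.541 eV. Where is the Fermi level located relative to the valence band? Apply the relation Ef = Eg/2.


Step 1: For an intrinsic semiconductor, the Fermi level sits at midgap.
Step 2: Ef = Eg / 2 = 1.541 / 2 = 0.7705 eV

0.7705


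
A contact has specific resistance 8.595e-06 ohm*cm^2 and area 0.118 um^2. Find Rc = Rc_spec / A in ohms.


Step 1: Convert area to cm^2: 0.118 um^2 = 1.1800e-09 cm^2
Step 2: Rc = Rc_spec / A = 8.595e-06 / 1.1800e-09
Step 3: Rc = 7.28e+03 ohms

7.28e+03


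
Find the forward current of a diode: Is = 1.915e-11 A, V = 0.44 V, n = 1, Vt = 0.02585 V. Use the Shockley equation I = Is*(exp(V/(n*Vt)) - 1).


Step 1: V/(n*Vt) = 0.44/(1*0.02585) = 17.0213
Step 2: exp(17.0213) = 2.4675e+07
Step 3: I = 1.915e-11 * (2.4675e+07 - 1) = 4.73e-04 A

4.73e-04


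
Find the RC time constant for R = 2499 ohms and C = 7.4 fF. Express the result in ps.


Step 1: tau = R * C
Step 2: tau = 2499 * 7.4 fF = 2499 * 7.4e-15 F
Step 3: tau = 1.84926e-11 s = 18.4926 ps

18.4926


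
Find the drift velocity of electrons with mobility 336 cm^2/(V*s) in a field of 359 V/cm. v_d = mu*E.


Step 1: v_d = mu * E
Step 2: v_d = 336 * 359 = 120624
Step 3: v_d = 1.21e+05 cm/s

1.21e+05


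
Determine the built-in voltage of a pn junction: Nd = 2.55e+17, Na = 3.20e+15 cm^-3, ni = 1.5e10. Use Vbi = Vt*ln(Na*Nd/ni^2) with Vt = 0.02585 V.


Step 1: Compute Na*Nd/ni^2 = 3.20e+15 * 2.55e+17 / (1.5e10)^2 = 3.6267e+12
Step 2: ln(3.6267e+12) = 28.9193
Step 3: Vbi = 0.02585 * 28.9193 = 0.748 V

0.748


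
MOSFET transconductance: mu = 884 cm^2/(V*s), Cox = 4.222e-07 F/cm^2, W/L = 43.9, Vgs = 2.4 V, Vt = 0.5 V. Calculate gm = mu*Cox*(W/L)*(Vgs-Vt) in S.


Step 1: Vov = Vgs - Vt = 2.4 - 0.5 = 1.9 V
Step 2: gm = mu * Cox * (W/L) * Vov
Step 3: gm = 884 * 4.222e-07 * 43.9 * 1.9 = 3.11e-02 S

3.11e-02


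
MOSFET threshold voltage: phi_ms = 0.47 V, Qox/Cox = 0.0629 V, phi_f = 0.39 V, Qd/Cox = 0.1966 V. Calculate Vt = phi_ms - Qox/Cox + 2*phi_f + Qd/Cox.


Step 1: Vt = phi_ms - Qox/Cox + 2*phi_f + Qd/Cox
Step 2: Vt = 0.47 - 0.0629 + 2*0.39 + 0.1966
Step 3: Vt = 0.47 - 0.0629 + 0.78 + 0.1966
Step 4: Vt = 1.3837 V

1.3837


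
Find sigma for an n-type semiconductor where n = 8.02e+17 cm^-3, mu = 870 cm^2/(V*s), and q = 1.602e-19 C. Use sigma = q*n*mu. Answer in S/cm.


Step 1: sigma = q * n * mu
Step 2: sigma = 1.602e-19 * 8.02e+17 * 870
Step 3: sigma = 1.118e+02 S/cm

1.118e+02


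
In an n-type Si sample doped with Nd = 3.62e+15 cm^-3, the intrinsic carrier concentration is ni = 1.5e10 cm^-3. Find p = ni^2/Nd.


Step 1: Since Nd >> ni, n ≈ Nd = 3.62e+15 cm^-3
Step 2: p = ni^2 / n = (1.5e10)^2 / 3.62e+15
Step 3: p = 2.25e20 / 3.62e+15 = 6.22e+04 cm^-3

6.22e+04


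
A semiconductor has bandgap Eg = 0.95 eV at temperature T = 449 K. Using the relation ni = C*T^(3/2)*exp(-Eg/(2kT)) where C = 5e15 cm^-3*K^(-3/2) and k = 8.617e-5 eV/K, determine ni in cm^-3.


Step 1: Compute kT = 8.617e-5 * 449 = 0.03869033 eV
Step 2: Exponent = -Eg/(2kT) = -0.95/(2*0.03869033) = -12.27697
Step 3: T^(3/2) = 449^1.5 = 9514.14
Step 4: ni = 5e15 * 9514.14 * exp(-12.27697) = 2.22e+14 cm^-3

2.22e+14
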